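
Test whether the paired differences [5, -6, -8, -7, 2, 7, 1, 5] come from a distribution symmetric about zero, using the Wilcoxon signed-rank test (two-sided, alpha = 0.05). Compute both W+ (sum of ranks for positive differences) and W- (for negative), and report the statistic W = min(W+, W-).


Step 1: Drop any zero differences (none here) and take |d_i|.
|d| = [5, 6, 8, 7, 2, 7, 1, 5]
Step 2: Midrank |d_i| (ties get averaged ranks).
ranks: |5|->3.5, |6|->5, |8|->8, |7|->6.5, |2|->2, |7|->6.5, |1|->1, |5|->3.5
Step 3: Attach original signs; sum ranks with positive sign and with negative sign.
W+ = 3.5 + 2 + 6.5 + 1 + 3.5 = 16.5
W- = 5 + 8 + 6.5 = 19.5
(Check: W+ + W- = 36 should equal n(n+1)/2 = 36.)
Step 4: Test statistic W = min(W+, W-) = 16.5.
Step 5: Ties in |d|, so use the tie-corrected normal approximation.
        E[W] = n(n+1)/4 = 8*9/4 = 18.
        Tie groups: |d|=5 (t=2), |d|=7 (t=2); sum(t^3 - t) = 12.
        Var[W] = n(n+1)(2n+1)/24 - sum(t^3-t)/48 = 1224/24 - 12/48 = 50.75.
        z = (W - E[W]) / sqrt(Var[W]) = (16.5 - 18) / 7.1239 = -0.2106.
        Two-sided p = 2*Phi(z) = 0.833232.
Step 6: alpha = 0.05. fail to reject H0.

W+ = 16.5, W- = 19.5, W = min = 16.5, p = 0.833232, fail to reject H0.


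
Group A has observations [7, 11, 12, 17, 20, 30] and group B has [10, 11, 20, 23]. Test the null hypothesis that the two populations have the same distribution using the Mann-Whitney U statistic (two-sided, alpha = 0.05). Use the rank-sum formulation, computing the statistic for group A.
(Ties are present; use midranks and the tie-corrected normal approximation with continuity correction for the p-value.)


Step 1: Combine and sort all 10 observations; assign midranks.
sorted (value, group): (7,X), (10,Y), (11,X), (11,Y), (12,X), (17,X), (20,X), (20,Y), (23,Y), (30,X)
ranks: 7->1, 10->2, 11->3.5, 11->3.5, 12->5, 17->6, 20->7.5, 20->7.5, 23->9, 30->10
Step 2: Rank sum for X: R1 = 1 + 3.5 + 5 + 6 + 7.5 + 10 = 33.
Step 3: U_X = R1 - n1(n1+1)/2 = 33 - 6*7/2 = 33 - 21 = 12.
       U_Y = n1*n2 - U_X = 24 - 12 = 12.
Step 4: Ties are present, so use the tie-corrected normal approximation (with continuity correction) for the p-value.
Step 5: p-value = 1.000000; compare to alpha = 0.05. fail to reject H0.

U_X = 12, p = 1.000000, fail to reject H0 at alpha = 0.05.


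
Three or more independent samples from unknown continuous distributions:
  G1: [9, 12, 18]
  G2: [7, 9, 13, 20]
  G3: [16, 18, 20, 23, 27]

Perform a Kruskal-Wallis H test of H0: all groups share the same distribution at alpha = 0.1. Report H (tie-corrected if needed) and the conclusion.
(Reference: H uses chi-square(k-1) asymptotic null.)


Step 1: Combine all N = 12 observations and assign midranks.
sorted (value, group, rank): (7,G2,1), (9,G1,2.5), (9,G2,2.5), (12,G1,4), (13,G2,5), (16,G3,6), (18,G1,7.5), (18,G3,7.5), (20,G2,9.5), (20,G3,9.5), (23,G3,11), (27,G3,12)
Step 2: Sum ranks within each group.
R_1 = 14 (n_1 = 3)
R_2 = 18 (n_2 = 4)
R_3 = 46 (n_3 = 5)
Step 3: H = 12/(N(N+1)) * sum(R_i^2/n_i) - 3(N+1)
     = 12/(12*13) * (14^2/3 + 18^2/4 + 46^2/5) - 3*13
     = 0.076923 * 569.533 - 39
     = 4.810256.
Step 4: Ties present; correction factor C = 1 - 18/(12^3 - 12) = 0.989510. Corrected H = 4.810256 / 0.989510 = 4.861249.
Step 5: Under H0, H ~ chi^2(2); p-value = 0.087982.
Step 6: alpha = 0.1. reject H0.

H = 4.8612, df = 2, p = 0.087982, reject H0.


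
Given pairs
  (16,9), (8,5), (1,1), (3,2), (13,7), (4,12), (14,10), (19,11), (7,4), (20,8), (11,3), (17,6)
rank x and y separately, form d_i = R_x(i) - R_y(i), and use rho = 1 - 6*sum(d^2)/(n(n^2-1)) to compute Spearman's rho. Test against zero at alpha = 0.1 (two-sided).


Step 1: Rank x and y separately (midranks; no ties here).
rank(x): 16->9, 8->5, 1->1, 3->2, 13->7, 4->3, 14->8, 19->11, 7->4, 20->12, 11->6, 17->10
rank(y): 9->9, 5->5, 1->1, 2->2, 7->7, 12->12, 10->10, 11->11, 4->4, 8->8, 3->3, 6->6
Step 2: d_i = R_x(i) - R_y(i); compute d_i^2.
  (9-9)^2=0, (5-5)^2=0, (1-1)^2=0, (2-2)^2=0, (7-7)^2=0, (3-12)^2=81, (8-10)^2=4, (11-11)^2=0, (4-4)^2=0, (12-8)^2=16, (6-3)^2=9, (10-6)^2=16
sum(d^2) = 126.
Step 3: rho = 1 - 6*126 / (12*(12^2 - 1)) = 1 - 756/1716 = 0.559441.
Step 4: Under H0, t = rho * sqrt((n-2)/(1-rho^2)) = 2.1344 ~ t(10).
Step 5: Two-sided p-value from the t-distribution with 10 df = 0.058589.
Step 6: alpha = 0.1. reject H0.

rho = 0.5594, p = 0.058589, reject H0 at alpha = 0.1.


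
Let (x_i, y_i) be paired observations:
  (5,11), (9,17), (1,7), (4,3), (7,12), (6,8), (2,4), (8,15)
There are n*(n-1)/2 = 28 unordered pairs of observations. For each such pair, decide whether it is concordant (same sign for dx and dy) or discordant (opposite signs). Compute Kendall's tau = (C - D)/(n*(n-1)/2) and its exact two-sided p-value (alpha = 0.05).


Step 1: Enumerate the 28 unordered pairs (i,j) with i<j and classify each by sign(x_j-x_i) * sign(y_j-y_i).
  (1,2):dx=+4,dy=+6->C; (1,3):dx=-4,dy=-4->C; (1,4):dx=-1,dy=-8->C; (1,5):dx=+2,dy=+1->C
  (1,6):dx=+1,dy=-3->D; (1,7):dx=-3,dy=-7->C; (1,8):dx=+3,dy=+4->C; (2,3):dx=-8,dy=-10->C
  (2,4):dx=-5,dy=-14->C; (2,5):dx=-2,dy=-5->C; (2,6):dx=-3,dy=-9->C; (2,7):dx=-7,dy=-13->C
  (2,8):dx=-1,dy=-2->C; (3,4):dx=+3,dy=-4->D; (3,5):dx=+6,dy=+5->C; (3,6):dx=+5,dy=+1->C
  (3,7):dx=+1,dy=-3->D; (3,8):dx=+7,dy=+8->C; (4,5):dx=+3,dy=+9->C; (4,6):dx=+2,dy=+5->C
  (4,7):dx=-2,dy=+1->D; (4,8):dx=+4,dy=+12->C; (5,6):dx=-1,dy=-4->C; (5,7):dx=-5,dy=-8->C
  (5,8):dx=+1,dy=+3->C; (6,7):dx=-4,dy=-4->C; (6,8):dx=+2,dy=+7->C; (7,8):dx=+6,dy=+11->C
Step 2: C = 24, D = 4, total pairs = 28.
Step 3: tau = (C - D)/(n(n-1)/2) = (24 - 4)/28 = 0.714286.
Step 4: Exact two-sided p-value (enumerate n! = 40320 permutations of y under H0): p = 0.014137.
Step 5: alpha = 0.05. reject H0.

tau_b = 0.7143 (C=24, D=4), p = 0.014137, reject H0.


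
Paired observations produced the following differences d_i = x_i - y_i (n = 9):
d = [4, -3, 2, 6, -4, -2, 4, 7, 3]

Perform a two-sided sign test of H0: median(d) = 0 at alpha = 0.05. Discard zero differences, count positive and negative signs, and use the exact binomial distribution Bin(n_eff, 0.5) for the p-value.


Step 1: Discard zero differences. Original n = 9; n_eff = number of nonzero differences = 9.
Nonzero differences (with sign): +4, -3, +2, +6, -4, -2, +4, +7, +3
Step 2: Count signs: positive = 6, negative = 3.
Step 3: Under H0: P(positive) = 0.5, so the number of positives S ~ Bin(9, 0.5).
Step 4: Two-sided exact p-value = sum of Bin(9,0.5) probabilities at or below the observed probability = 0.507812.
Step 5: alpha = 0.05. fail to reject H0.

n_eff = 9, pos = 6, neg = 3, p = 0.507812, fail to reject H0.


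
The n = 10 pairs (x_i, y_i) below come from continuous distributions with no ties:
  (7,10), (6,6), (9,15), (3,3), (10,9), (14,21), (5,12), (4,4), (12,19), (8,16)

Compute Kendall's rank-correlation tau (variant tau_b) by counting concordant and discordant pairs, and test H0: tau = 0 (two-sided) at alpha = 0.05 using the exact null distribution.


Step 1: Enumerate the 45 unordered pairs (i,j) with i<j and classify each by sign(x_j-x_i) * sign(y_j-y_i).
  (1,2):dx=-1,dy=-4->C; (1,3):dx=+2,dy=+5->C; (1,4):dx=-4,dy=-7->C; (1,5):dx=+3,dy=-1->D
  (1,6):dx=+7,dy=+11->C; (1,7):dx=-2,dy=+2->D; (1,8):dx=-3,dy=-6->C; (1,9):dx=+5,dy=+9->C
  (1,10):dx=+1,dy=+6->C; (2,3):dx=+3,dy=+9->C; (2,4):dx=-3,dy=-3->C; (2,5):dx=+4,dy=+3->C
  (2,6):dx=+8,dy=+15->C; (2,7):dx=-1,dy=+6->D; (2,8):dx=-2,dy=-2->C; (2,9):dx=+6,dy=+13->C
  (2,10):dx=+2,dy=+10->C; (3,4):dx=-6,dy=-12->C; (3,5):dx=+1,dy=-6->D; (3,6):dx=+5,dy=+6->C
  (3,7):dx=-4,dy=-3->C; (3,8):dx=-5,dy=-11->C; (3,9):dx=+3,dy=+4->C; (3,10):dx=-1,dy=+1->D
  (4,5):dx=+7,dy=+6->C; (4,6):dx=+11,dy=+18->C; (4,7):dx=+2,dy=+9->C; (4,8):dx=+1,dy=+1->C
  (4,9):dx=+9,dy=+16->C; (4,10):dx=+5,dy=+13->C; (5,6):dx=+4,dy=+12->C; (5,7):dx=-5,dy=+3->D
  (5,8):dx=-6,dy=-5->C; (5,9):dx=+2,dy=+10->C; (5,10):dx=-2,dy=+7->D; (6,7):dx=-9,dy=-9->C
  (6,8):dx=-10,dy=-17->C; (6,9):dx=-2,dy=-2->C; (6,10):dx=-6,dy=-5->C; (7,8):dx=-1,dy=-8->C
  (7,9):dx=+7,dy=+7->C; (7,10):dx=+3,dy=+4->C; (8,9):dx=+8,dy=+15->C; (8,10):dx=+4,dy=+12->C
  (9,10):dx=-4,dy=-3->C
Step 2: C = 38, D = 7, total pairs = 45.
Step 3: tau = (C - D)/(n(n-1)/2) = (38 - 7)/45 = 0.688889.
Step 4: Exact two-sided p-value (enumerate n! = 3628800 permutations of y under H0): p = 0.004687.
Step 5: alpha = 0.05. reject H0.

tau_b = 0.6889 (C=38, D=7), p = 0.004687, reject H0.


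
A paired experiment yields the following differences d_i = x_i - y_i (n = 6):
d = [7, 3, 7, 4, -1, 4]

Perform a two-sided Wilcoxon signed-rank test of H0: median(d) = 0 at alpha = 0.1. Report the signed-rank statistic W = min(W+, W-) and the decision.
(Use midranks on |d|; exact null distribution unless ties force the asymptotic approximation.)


Step 1: Drop any zero differences (none here) and take |d_i|.
|d| = [7, 3, 7, 4, 1, 4]
Step 2: Midrank |d_i| (ties get averaged ranks).
ranks: |7|->5.5, |3|->2, |7|->5.5, |4|->3.5, |1|->1, |4|->3.5
Step 3: Attach original signs; sum ranks with positive sign and with negative sign.
W+ = 5.5 + 2 + 5.5 + 3.5 + 3.5 = 20
W- = 1 = 1
(Check: W+ + W- = 21 should equal n(n+1)/2 = 21.)
Step 4: Test statistic W = min(W+, W-) = 1.
Step 5: Ties in |d|, so use the tie-corrected normal approximation.
        E[W] = n(n+1)/4 = 6*7/4 = 10.5.
        Tie groups: |d|=4 (t=2), |d|=7 (t=2); sum(t^3 - t) = 12.
        Var[W] = n(n+1)(2n+1)/24 - sum(t^3-t)/48 = 546/24 - 12/48 = 22.5.
        z = (W - E[W]) / sqrt(Var[W]) = (1 - 10.5) / 4.7434 = -2.0028.
        Two-sided p = 2*Phi(z) = 0.045201.
Step 6: alpha = 0.1. reject H0.

W+ = 20, W- = 1, W = min = 1, p = 0.045201, reject H0.


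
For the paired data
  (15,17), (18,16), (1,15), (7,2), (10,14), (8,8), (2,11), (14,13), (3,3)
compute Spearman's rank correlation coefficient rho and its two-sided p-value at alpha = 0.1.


Step 1: Rank x and y separately (midranks; no ties here).
rank(x): 15->8, 18->9, 1->1, 7->4, 10->6, 8->5, 2->2, 14->7, 3->3
rank(y): 17->9, 16->8, 15->7, 2->1, 14->6, 8->3, 11->4, 13->5, 3->2
Step 2: d_i = R_x(i) - R_y(i); compute d_i^2.
  (8-9)^2=1, (9-8)^2=1, (1-7)^2=36, (4-1)^2=9, (6-6)^2=0, (5-3)^2=4, (2-4)^2=4, (7-5)^2=4, (3-2)^2=1
sum(d^2) = 60.
Step 3: rho = 1 - 6*60 / (9*(9^2 - 1)) = 1 - 360/720 = 0.500000.
Step 4: Under H0, t = rho * sqrt((n-2)/(1-rho^2)) = 1.5275 ~ t(7).
Step 5: Two-sided p-value from the t-distribution with 7 df = 0.170471.
Step 6: alpha = 0.1. fail to reject H0.

rho = 0.5000, p = 0.170471, fail to reject H0 at alpha = 0.1.


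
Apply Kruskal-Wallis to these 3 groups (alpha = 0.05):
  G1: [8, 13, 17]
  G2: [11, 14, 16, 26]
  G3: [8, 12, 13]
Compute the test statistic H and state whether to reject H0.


Step 1: Combine all N = 10 observations and assign midranks.
sorted (value, group, rank): (8,G1,1.5), (8,G3,1.5), (11,G2,3), (12,G3,4), (13,G1,5.5), (13,G3,5.5), (14,G2,7), (16,G2,8), (17,G1,9), (26,G2,10)
Step 2: Sum ranks within each group.
R_1 = 16 (n_1 = 3)
R_2 = 28 (n_2 = 4)
R_3 = 11 (n_3 = 3)
Step 3: H = 12/(N(N+1)) * sum(R_i^2/n_i) - 3(N+1)
     = 12/(10*11) * (16^2/3 + 28^2/4 + 11^2/3) - 3*11
     = 0.109091 * 321.667 - 33
     = 2.090909.
Step 4: Ties present; correction factor C = 1 - 12/(10^3 - 10) = 0.987879. Corrected H = 2.090909 / 0.987879 = 2.116564.
Step 5: Under H0, H ~ chi^2(2); p-value = 0.347051.
Step 6: alpha = 0.05. fail to reject H0.

H = 2.1166, df = 2, p = 0.347051, fail to reject H0.


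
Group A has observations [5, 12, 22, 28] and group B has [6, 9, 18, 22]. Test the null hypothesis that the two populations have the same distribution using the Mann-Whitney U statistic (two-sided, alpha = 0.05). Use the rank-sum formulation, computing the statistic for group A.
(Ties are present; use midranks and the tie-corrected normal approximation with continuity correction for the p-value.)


Step 1: Combine and sort all 8 observations; assign midranks.
sorted (value, group): (5,X), (6,Y), (9,Y), (12,X), (18,Y), (22,X), (22,Y), (28,X)
ranks: 5->1, 6->2, 9->3, 12->4, 18->5, 22->6.5, 22->6.5, 28->8
Step 2: Rank sum for X: R1 = 1 + 4 + 6.5 + 8 = 19.5.
Step 3: U_X = R1 - n1(n1+1)/2 = 19.5 - 4*5/2 = 19.5 - 10 = 9.5.
       U_Y = n1*n2 - U_X = 16 - 9.5 = 6.5.
Step 4: Ties are present, so use the tie-corrected normal approximation (with continuity correction) for the p-value.
Step 5: p-value = 0.771503; compare to alpha = 0.05. fail to reject H0.

U_X = 9.5, p = 0.771503, fail to reject H0 at alpha = 0.05.


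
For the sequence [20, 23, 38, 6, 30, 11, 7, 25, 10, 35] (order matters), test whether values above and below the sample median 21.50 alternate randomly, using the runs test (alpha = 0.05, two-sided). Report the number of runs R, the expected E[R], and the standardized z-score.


Step 1: Compute median = 21.50; label A = above, B = below.
Labels in order: BAABABBABA  (n_A = 5, n_B = 5)
Step 2: Count runs R = 8.
Step 3: Under H0 (random ordering), E[R] = 2*n_A*n_B/(n_A+n_B) + 1 = 2*5*5/10 + 1 = 6.0000.
        Var[R] = 2*n_A*n_B*(2*n_A*n_B - n_A - n_B) / ((n_A+n_B)^2 * (n_A+n_B-1)) = 2000/900 = 2.2222.
        SD[R] = 1.4907.
Step 4: Continuity-corrected z = (R - 0.5 - E[R]) / SD[R] = (8 - 0.5 - 6.0000) / 1.4907 = 1.0062.
Step 5: Two-sided p-value via normal approximation = 2*(1 - Phi(|z|)) = 0.314305.
Step 6: alpha = 0.05. fail to reject H0.

R = 8, z = 1.0062, p = 0.314305, fail to reject H0.


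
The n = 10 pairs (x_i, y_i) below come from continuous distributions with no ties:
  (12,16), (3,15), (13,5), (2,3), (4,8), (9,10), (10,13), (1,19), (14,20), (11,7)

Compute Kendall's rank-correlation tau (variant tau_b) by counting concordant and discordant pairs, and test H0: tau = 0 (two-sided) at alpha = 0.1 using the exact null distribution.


Step 1: Enumerate the 45 unordered pairs (i,j) with i<j and classify each by sign(x_j-x_i) * sign(y_j-y_i).
  (1,2):dx=-9,dy=-1->C; (1,3):dx=+1,dy=-11->D; (1,4):dx=-10,dy=-13->C; (1,5):dx=-8,dy=-8->C
  (1,6):dx=-3,dy=-6->C; (1,7):dx=-2,dy=-3->C; (1,8):dx=-11,dy=+3->D; (1,9):dx=+2,dy=+4->C
  (1,10):dx=-1,dy=-9->C; (2,3):dx=+10,dy=-10->D; (2,4):dx=-1,dy=-12->C; (2,5):dx=+1,dy=-7->D
  (2,6):dx=+6,dy=-5->D; (2,7):dx=+7,dy=-2->D; (2,8):dx=-2,dy=+4->D; (2,9):dx=+11,dy=+5->C
  (2,10):dx=+8,dy=-8->D; (3,4):dx=-11,dy=-2->C; (3,5):dx=-9,dy=+3->D; (3,6):dx=-4,dy=+5->D
  (3,7):dx=-3,dy=+8->D; (3,8):dx=-12,dy=+14->D; (3,9):dx=+1,dy=+15->C; (3,10):dx=-2,dy=+2->D
  (4,5):dx=+2,dy=+5->C; (4,6):dx=+7,dy=+7->C; (4,7):dx=+8,dy=+10->C; (4,8):dx=-1,dy=+16->D
  (4,9):dx=+12,dy=+17->C; (4,10):dx=+9,dy=+4->C; (5,6):dx=+5,dy=+2->C; (5,7):dx=+6,dy=+5->C
  (5,8):dx=-3,dy=+11->D; (5,9):dx=+10,dy=+12->C; (5,10):dx=+7,dy=-1->D; (6,7):dx=+1,dy=+3->C
  (6,8):dx=-8,dy=+9->D; (6,9):dx=+5,dy=+10->C; (6,10):dx=+2,dy=-3->D; (7,8):dx=-9,dy=+6->D
  (7,9):dx=+4,dy=+7->C; (7,10):dx=+1,dy=-6->D; (8,9):dx=+13,dy=+1->C; (8,10):dx=+10,dy=-12->D
  (9,10):dx=-3,dy=-13->C
Step 2: C = 24, D = 21, total pairs = 45.
Step 3: tau = (C - D)/(n(n-1)/2) = (24 - 21)/45 = 0.066667.
Step 4: Exact two-sided p-value (enumerate n! = 3628800 permutations of y under H0): p = 0.861801.
Step 5: alpha = 0.1. fail to reject H0.

tau_b = 0.0667 (C=24, D=21), p = 0.861801, fail to reject H0.


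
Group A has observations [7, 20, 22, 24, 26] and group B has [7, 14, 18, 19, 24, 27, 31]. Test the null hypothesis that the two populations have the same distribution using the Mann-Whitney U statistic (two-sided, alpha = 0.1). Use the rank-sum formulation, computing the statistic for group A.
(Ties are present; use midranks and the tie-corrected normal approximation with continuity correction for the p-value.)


Step 1: Combine and sort all 12 observations; assign midranks.
sorted (value, group): (7,X), (7,Y), (14,Y), (18,Y), (19,Y), (20,X), (22,X), (24,X), (24,Y), (26,X), (27,Y), (31,Y)
ranks: 7->1.5, 7->1.5, 14->3, 18->4, 19->5, 20->6, 22->7, 24->8.5, 24->8.5, 26->10, 27->11, 31->12
Step 2: Rank sum for X: R1 = 1.5 + 6 + 7 + 8.5 + 10 = 33.
Step 3: U_X = R1 - n1(n1+1)/2 = 33 - 5*6/2 = 33 - 15 = 18.
       U_Y = n1*n2 - U_X = 35 - 18 = 17.
Step 4: Ties are present, so use the tie-corrected normal approximation (with continuity correction) for the p-value.
Step 5: p-value = 1.000000; compare to alpha = 0.1. fail to reject H0.

U_X = 18, p = 1.000000, fail to reject H0 at alpha = 0.1.


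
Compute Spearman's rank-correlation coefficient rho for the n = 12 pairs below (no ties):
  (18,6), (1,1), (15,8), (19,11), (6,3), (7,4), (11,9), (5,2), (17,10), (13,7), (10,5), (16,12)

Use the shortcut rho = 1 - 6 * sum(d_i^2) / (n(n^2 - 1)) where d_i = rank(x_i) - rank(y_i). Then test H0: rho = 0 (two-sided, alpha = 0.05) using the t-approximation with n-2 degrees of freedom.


Step 1: Rank x and y separately (midranks; no ties here).
rank(x): 18->11, 1->1, 15->8, 19->12, 6->3, 7->4, 11->6, 5->2, 17->10, 13->7, 10->5, 16->9
rank(y): 6->6, 1->1, 8->8, 11->11, 3->3, 4->4, 9->9, 2->2, 10->10, 7->7, 5->5, 12->12
Step 2: d_i = R_x(i) - R_y(i); compute d_i^2.
  (11-6)^2=25, (1-1)^2=0, (8-8)^2=0, (12-11)^2=1, (3-3)^2=0, (4-4)^2=0, (6-9)^2=9, (2-2)^2=0, (10-10)^2=0, (7-7)^2=0, (5-5)^2=0, (9-12)^2=9
sum(d^2) = 44.
Step 3: rho = 1 - 6*44 / (12*(12^2 - 1)) = 1 - 264/1716 = 0.846154.
Step 4: Under H0, t = rho * sqrt((n-2)/(1-rho^2)) = 5.0208 ~ t(10).
Step 5: Two-sided p-value from the t-distribution with 10 df = 0.000521.
Step 6: alpha = 0.05. reject H0.

rho = 0.8462, p = 0.000521, reject H0 at alpha = 0.05.


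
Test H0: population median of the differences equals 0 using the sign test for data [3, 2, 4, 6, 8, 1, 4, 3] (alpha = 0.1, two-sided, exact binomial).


Step 1: Discard zero differences. Original n = 8; n_eff = number of nonzero differences = 8.
Nonzero differences (with sign): +3, +2, +4, +6, +8, +1, +4, +3
Step 2: Count signs: positive = 8, negative = 0.
Step 3: Under H0: P(positive) = 0.5, so the number of positives S ~ Bin(8, 0.5).
Step 4: Two-sided exact p-value = sum of Bin(8,0.5) probabilities at or below the observed probability = 0.007812.
Step 5: alpha = 0.1. reject H0.

n_eff = 8, pos = 8, neg = 0, p = 0.007812, reject H0.


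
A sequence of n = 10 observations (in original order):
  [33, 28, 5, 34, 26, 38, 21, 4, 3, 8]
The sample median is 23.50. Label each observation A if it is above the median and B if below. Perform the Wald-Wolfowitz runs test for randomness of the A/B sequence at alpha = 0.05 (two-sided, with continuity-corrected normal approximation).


Step 1: Compute median = 23.50; label A = above, B = below.
Labels in order: AABAAABBBB  (n_A = 5, n_B = 5)
Step 2: Count runs R = 4.
Step 3: Under H0 (random ordering), E[R] = 2*n_A*n_B/(n_A+n_B) + 1 = 2*5*5/10 + 1 = 6.0000.
        Var[R] = 2*n_A*n_B*(2*n_A*n_B - n_A - n_B) / ((n_A+n_B)^2 * (n_A+n_B-1)) = 2000/900 = 2.2222.
        SD[R] = 1.4907.
Step 4: Continuity-corrected z = (R + 0.5 - E[R]) / SD[R] = (4 + 0.5 - 6.0000) / 1.4907 = -1.0062.
Step 5: Two-sided p-value via normal approximation = 2*(1 - Phi(|z|)) = 0.314305.
Step 6: alpha = 0.05. fail to reject H0.

R = 4, z = -1.0062, p = 0.314305, fail to reject H0.


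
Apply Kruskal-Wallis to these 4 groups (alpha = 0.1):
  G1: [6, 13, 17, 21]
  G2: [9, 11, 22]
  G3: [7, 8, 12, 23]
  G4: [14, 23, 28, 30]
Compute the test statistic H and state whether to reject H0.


Step 1: Combine all N = 15 observations and assign midranks.
sorted (value, group, rank): (6,G1,1), (7,G3,2), (8,G3,3), (9,G2,4), (11,G2,5), (12,G3,6), (13,G1,7), (14,G4,8), (17,G1,9), (21,G1,10), (22,G2,11), (23,G3,12.5), (23,G4,12.5), (28,G4,14), (30,G4,15)
Step 2: Sum ranks within each group.
R_1 = 27 (n_1 = 4)
R_2 = 20 (n_2 = 3)
R_3 = 23.5 (n_3 = 4)
R_4 = 49.5 (n_4 = 4)
Step 3: H = 12/(N(N+1)) * sum(R_i^2/n_i) - 3(N+1)
     = 12/(15*16) * (27^2/4 + 20^2/3 + 23.5^2/4 + 49.5^2/4) - 3*16
     = 0.050000 * 1066.21 - 48
     = 5.310417.
Step 4: Ties present; correction factor C = 1 - 6/(15^3 - 15) = 0.998214. Corrected H = 5.310417 / 0.998214 = 5.319917.
Step 5: Under H0, H ~ chi^2(3); p-value = 0.149815.
Step 6: alpha = 0.1. fail to reject H0.

H = 5.3199, df = 3, p = 0.149815, fail to reject H0.


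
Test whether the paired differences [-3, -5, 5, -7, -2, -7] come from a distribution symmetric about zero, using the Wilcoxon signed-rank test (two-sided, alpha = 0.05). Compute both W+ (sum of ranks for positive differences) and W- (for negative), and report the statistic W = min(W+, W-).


Step 1: Drop any zero differences (none here) and take |d_i|.
|d| = [3, 5, 5, 7, 2, 7]
Step 2: Midrank |d_i| (ties get averaged ranks).
ranks: |3|->2, |5|->3.5, |5|->3.5, |7|->5.5, |2|->1, |7|->5.5
Step 3: Attach original signs; sum ranks with positive sign and with negative sign.
W+ = 3.5 = 3.5
W- = 2 + 3.5 + 5.5 + 1 + 5.5 = 17.5
(Check: W+ + W- = 21 should equal n(n+1)/2 = 21.)
Step 4: Test statistic W = min(W+, W-) = 3.5.
Step 5: Ties in |d|, so use the tie-corrected normal approximation.
        E[W] = n(n+1)/4 = 6*7/4 = 10.5.
        Tie groups: |d|=5 (t=2), |d|=7 (t=2); sum(t^3 - t) = 12.
        Var[W] = n(n+1)(2n+1)/24 - sum(t^3-t)/48 = 546/24 - 12/48 = 22.5.
        z = (W - E[W]) / sqrt(Var[W]) = (3.5 - 10.5) / 4.7434 = -1.4757.
        Two-sided p = 2*Phi(z) = 0.140017.
Step 6: alpha = 0.05. fail to reject H0.

W+ = 3.5, W- = 17.5, W = min = 3.5, p = 0.140017, fail to reject H0.


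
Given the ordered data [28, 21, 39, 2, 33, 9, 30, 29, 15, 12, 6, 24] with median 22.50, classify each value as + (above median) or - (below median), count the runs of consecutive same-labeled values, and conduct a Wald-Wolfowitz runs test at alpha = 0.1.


Step 1: Compute median = 22.50; label A = above, B = below.
Labels in order: ABABABAABBBA  (n_A = 6, n_B = 6)
Step 2: Count runs R = 9.
Step 3: Under H0 (random ordering), E[R] = 2*n_A*n_B/(n_A+n_B) + 1 = 2*6*6/12 + 1 = 7.0000.
        Var[R] = 2*n_A*n_B*(2*n_A*n_B - n_A - n_B) / ((n_A+n_B)^2 * (n_A+n_B-1)) = 4320/1584 = 2.7273.
        SD[R] = 1.6514.
Step 4: Continuity-corrected z = (R - 0.5 - E[R]) / SD[R] = (9 - 0.5 - 7.0000) / 1.6514 = 0.9083.
Step 5: Two-sided p-value via normal approximation = 2*(1 - Phi(|z|)) = 0.363722.
Step 6: alpha = 0.1. fail to reject H0.

R = 9, z = 0.9083, p = 0.363722, fail to reject H0.


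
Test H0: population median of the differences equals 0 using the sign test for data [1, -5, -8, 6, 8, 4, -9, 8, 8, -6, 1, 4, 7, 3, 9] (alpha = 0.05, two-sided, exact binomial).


Step 1: Discard zero differences. Original n = 15; n_eff = number of nonzero differences = 15.
Nonzero differences (with sign): +1, -5, -8, +6, +8, +4, -9, +8, +8, -6, +1, +4, +7, +3, +9
Step 2: Count signs: positive = 11, negative = 4.
Step 3: Under H0: P(positive) = 0.5, so the number of positives S ~ Bin(15, 0.5).
Step 4: Two-sided exact p-value = sum of Bin(15,0.5) probabilities at or below the observed probability = 0.118469.
Step 5: alpha = 0.05. fail to reject H0.

n_eff = 15, pos = 11, neg = 4, p = 0.118469, fail to reject H0.


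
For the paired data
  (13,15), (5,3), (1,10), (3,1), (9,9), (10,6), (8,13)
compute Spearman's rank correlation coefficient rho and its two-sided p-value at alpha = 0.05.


Step 1: Rank x and y separately (midranks; no ties here).
rank(x): 13->7, 5->3, 1->1, 3->2, 9->5, 10->6, 8->4
rank(y): 15->7, 3->2, 10->5, 1->1, 9->4, 6->3, 13->6
Step 2: d_i = R_x(i) - R_y(i); compute d_i^2.
  (7-7)^2=0, (3-2)^2=1, (1-5)^2=16, (2-1)^2=1, (5-4)^2=1, (6-3)^2=9, (4-6)^2=4
sum(d^2) = 32.
Step 3: rho = 1 - 6*32 / (7*(7^2 - 1)) = 1 - 192/336 = 0.428571.
Step 4: Under H0, t = rho * sqrt((n-2)/(1-rho^2)) = 1.0607 ~ t(5).
Step 5: Two-sided p-value from the t-distribution with 5 df = 0.337368.
Step 6: alpha = 0.05. fail to reject H0.

rho = 0.4286, p = 0.337368, fail to reject H0 at alpha = 0.05.


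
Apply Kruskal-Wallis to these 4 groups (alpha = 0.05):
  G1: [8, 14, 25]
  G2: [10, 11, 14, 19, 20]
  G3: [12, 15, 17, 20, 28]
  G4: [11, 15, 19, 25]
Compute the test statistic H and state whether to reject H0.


Step 1: Combine all N = 17 observations and assign midranks.
sorted (value, group, rank): (8,G1,1), (10,G2,2), (11,G2,3.5), (11,G4,3.5), (12,G3,5), (14,G1,6.5), (14,G2,6.5), (15,G3,8.5), (15,G4,8.5), (17,G3,10), (19,G2,11.5), (19,G4,11.5), (20,G2,13.5), (20,G3,13.5), (25,G1,15.5), (25,G4,15.5), (28,G3,17)
Step 2: Sum ranks within each group.
R_1 = 23 (n_1 = 3)
R_2 = 37 (n_2 = 5)
R_3 = 54 (n_3 = 5)
R_4 = 39 (n_4 = 4)
Step 3: H = 12/(N(N+1)) * sum(R_i^2/n_i) - 3(N+1)
     = 12/(17*18) * (23^2/3 + 37^2/5 + 54^2/5 + 39^2/4) - 3*18
     = 0.039216 * 1413.58 - 54
     = 1.434641.
Step 4: Ties present; correction factor C = 1 - 36/(17^3 - 17) = 0.992647. Corrected H = 1.434641 / 0.992647 = 1.445267.
Step 5: Under H0, H ~ chi^2(3); p-value = 0.694959.
Step 6: alpha = 0.05. fail to reject H0.

H = 1.4453, df = 3, p = 0.694959, fail to reject H0.


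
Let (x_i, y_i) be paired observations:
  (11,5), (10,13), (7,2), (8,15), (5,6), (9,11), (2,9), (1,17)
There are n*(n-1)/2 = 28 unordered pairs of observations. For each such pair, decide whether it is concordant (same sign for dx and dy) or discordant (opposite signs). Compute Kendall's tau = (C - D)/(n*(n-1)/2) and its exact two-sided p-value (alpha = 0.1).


Step 1: Enumerate the 28 unordered pairs (i,j) with i<j and classify each by sign(x_j-x_i) * sign(y_j-y_i).
  (1,2):dx=-1,dy=+8->D; (1,3):dx=-4,dy=-3->C; (1,4):dx=-3,dy=+10->D; (1,5):dx=-6,dy=+1->D
  (1,6):dx=-2,dy=+6->D; (1,7):dx=-9,dy=+4->D; (1,8):dx=-10,dy=+12->D; (2,3):dx=-3,dy=-11->C
  (2,4):dx=-2,dy=+2->D; (2,5):dx=-5,dy=-7->C; (2,6):dx=-1,dy=-2->C; (2,7):dx=-8,dy=-4->C
  (2,8):dx=-9,dy=+4->D; (3,4):dx=+1,dy=+13->C; (3,5):dx=-2,dy=+4->D; (3,6):dx=+2,dy=+9->C
  (3,7):dx=-5,dy=+7->D; (3,8):dx=-6,dy=+15->D; (4,5):dx=-3,dy=-9->C; (4,6):dx=+1,dy=-4->D
  (4,7):dx=-6,dy=-6->C; (4,8):dx=-7,dy=+2->D; (5,6):dx=+4,dy=+5->C; (5,7):dx=-3,dy=+3->D
  (5,8):dx=-4,dy=+11->D; (6,7):dx=-7,dy=-2->C; (6,8):dx=-8,dy=+6->D; (7,8):dx=-1,dy=+8->D
Step 2: C = 11, D = 17, total pairs = 28.
Step 3: tau = (C - D)/(n(n-1)/2) = (11 - 17)/28 = -0.214286.
Step 4: Exact two-sided p-value (enumerate n! = 40320 permutations of y under H0): p = 0.548413.
Step 5: alpha = 0.1. fail to reject H0.

tau_b = -0.2143 (C=11, D=17), p = 0.548413, fail to reject H0.


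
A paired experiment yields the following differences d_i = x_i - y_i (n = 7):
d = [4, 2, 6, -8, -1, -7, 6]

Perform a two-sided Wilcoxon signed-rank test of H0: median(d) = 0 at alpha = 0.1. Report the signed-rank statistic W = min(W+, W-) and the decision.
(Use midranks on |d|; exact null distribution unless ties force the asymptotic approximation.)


Step 1: Drop any zero differences (none here) and take |d_i|.
|d| = [4, 2, 6, 8, 1, 7, 6]
Step 2: Midrank |d_i| (ties get averaged ranks).
ranks: |4|->3, |2|->2, |6|->4.5, |8|->7, |1|->1, |7|->6, |6|->4.5
Step 3: Attach original signs; sum ranks with positive sign and with negative sign.
W+ = 3 + 2 + 4.5 + 4.5 = 14
W- = 7 + 1 + 6 = 14
(Check: W+ + W- = 28 should equal n(n+1)/2 = 28.)
Step 4: Test statistic W = min(W+, W-) = 14.
Step 5: Ties in |d|, so use the tie-corrected normal approximation.
        E[W] = n(n+1)/4 = 7*8/4 = 14.
        Tie groups: |d|=6 (t=2); sum(t^3 - t) = 6.
        Var[W] = n(n+1)(2n+1)/24 - sum(t^3-t)/48 = 840/24 - 6/48 = 34.875.
        z = (W - E[W]) / sqrt(Var[W]) = (14 - 14) / 5.9055 = 0.0000.
        Two-sided p = 2*Phi(z) = 1.000000.
Step 6: alpha = 0.1. fail to reject H0.

W+ = 14, W- = 14, W = min = 14, p = 1.000000, fail to reject H0.


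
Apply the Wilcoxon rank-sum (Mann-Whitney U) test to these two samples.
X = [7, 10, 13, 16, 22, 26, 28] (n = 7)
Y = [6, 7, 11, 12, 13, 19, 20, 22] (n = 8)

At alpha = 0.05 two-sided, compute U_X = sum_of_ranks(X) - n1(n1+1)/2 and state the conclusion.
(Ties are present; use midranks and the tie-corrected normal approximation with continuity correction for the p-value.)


Step 1: Combine and sort all 15 observations; assign midranks.
sorted (value, group): (6,Y), (7,X), (7,Y), (10,X), (11,Y), (12,Y), (13,X), (13,Y), (16,X), (19,Y), (20,Y), (22,X), (22,Y), (26,X), (28,X)
ranks: 6->1, 7->2.5, 7->2.5, 10->4, 11->5, 12->6, 13->7.5, 13->7.5, 16->9, 19->10, 20->11, 22->12.5, 22->12.5, 26->14, 28->15
Step 2: Rank sum for X: R1 = 2.5 + 4 + 7.5 + 9 + 12.5 + 14 + 15 = 64.5.
Step 3: U_X = R1 - n1(n1+1)/2 = 64.5 - 7*8/2 = 64.5 - 28 = 36.5.
       U_Y = n1*n2 - U_X = 56 - 36.5 = 19.5.
Step 4: Ties are present, so use the tie-corrected normal approximation (with continuity correction) for the p-value.
Step 5: p-value = 0.353247; compare to alpha = 0.05. fail to reject H0.

U_X = 36.5, p = 0.353247, fail to reject H0 at alpha = 0.05.


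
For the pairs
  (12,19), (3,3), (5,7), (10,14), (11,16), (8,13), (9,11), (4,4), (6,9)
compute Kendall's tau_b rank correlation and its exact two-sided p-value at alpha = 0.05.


Step 1: Enumerate the 36 unordered pairs (i,j) with i<j and classify each by sign(x_j-x_i) * sign(y_j-y_i).
  (1,2):dx=-9,dy=-16->C; (1,3):dx=-7,dy=-12->C; (1,4):dx=-2,dy=-5->C; (1,5):dx=-1,dy=-3->C
  (1,6):dx=-4,dy=-6->C; (1,7):dx=-3,dy=-8->C; (1,8):dx=-8,dy=-15->C; (1,9):dx=-6,dy=-10->C
  (2,3):dx=+2,dy=+4->C; (2,4):dx=+7,dy=+11->C; (2,5):dx=+8,dy=+13->C; (2,6):dx=+5,dy=+10->C
  (2,7):dx=+6,dy=+8->C; (2,8):dx=+1,dy=+1->C; (2,9):dx=+3,dy=+6->C; (3,4):dx=+5,dy=+7->C
  (3,5):dx=+6,dy=+9->C; (3,6):dx=+3,dy=+6->C; (3,7):dx=+4,dy=+4->C; (3,8):dx=-1,dy=-3->C
  (3,9):dx=+1,dy=+2->C; (4,5):dx=+1,dy=+2->C; (4,6):dx=-2,dy=-1->C; (4,7):dx=-1,dy=-3->C
  (4,8):dx=-6,dy=-10->C; (4,9):dx=-4,dy=-5->C; (5,6):dx=-3,dy=-3->C; (5,7):dx=-2,dy=-5->C
  (5,8):dx=-7,dy=-12->C; (5,9):dx=-5,dy=-7->C; (6,7):dx=+1,dy=-2->D; (6,8):dx=-4,dy=-9->C
  (6,9):dx=-2,dy=-4->C; (7,8):dx=-5,dy=-7->C; (7,9):dx=-3,dy=-2->C; (8,9):dx=+2,dy=+5->C
Step 2: C = 35, D = 1, total pairs = 36.
Step 3: tau = (C - D)/(n(n-1)/2) = (35 - 1)/36 = 0.944444.
Step 4: Exact two-sided p-value (enumerate n! = 362880 permutations of y under H0): p = 0.000050.
Step 5: alpha = 0.05. reject H0.

tau_b = 0.9444 (C=35, D=1), p = 0.000050, reject H0.


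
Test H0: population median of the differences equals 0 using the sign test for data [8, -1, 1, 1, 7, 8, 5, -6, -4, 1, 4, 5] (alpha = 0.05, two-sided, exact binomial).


Step 1: Discard zero differences. Original n = 12; n_eff = number of nonzero differences = 12.
Nonzero differences (with sign): +8, -1, +1, +1, +7, +8, +5, -6, -4, +1, +4, +5
Step 2: Count signs: positive = 9, negative = 3.
Step 3: Under H0: P(positive) = 0.5, so the number of positives S ~ Bin(12, 0.5).
Step 4: Two-sided exact p-value = sum of Bin(12,0.5) probabilities at or below the observed probability = 0.145996.
Step 5: alpha = 0.05. fail to reject H0.

n_eff = 12, pos = 9, neg = 3, p = 0.145996, fail to reject H0.


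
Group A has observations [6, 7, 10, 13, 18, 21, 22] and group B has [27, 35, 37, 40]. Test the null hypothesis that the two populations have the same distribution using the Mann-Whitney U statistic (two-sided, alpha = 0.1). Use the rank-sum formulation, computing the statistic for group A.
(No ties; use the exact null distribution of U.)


Step 1: Combine and sort all 11 observations; assign midranks.
sorted (value, group): (6,X), (7,X), (10,X), (13,X), (18,X), (21,X), (22,X), (27,Y), (35,Y), (37,Y), (40,Y)
ranks: 6->1, 7->2, 10->3, 13->4, 18->5, 21->6, 22->7, 27->8, 35->9, 37->10, 40->11
Step 2: Rank sum for X: R1 = 1 + 2 + 3 + 4 + 5 + 6 + 7 = 28.
Step 3: U_X = R1 - n1(n1+1)/2 = 28 - 7*8/2 = 28 - 28 = 0.
       U_Y = n1*n2 - U_X = 28 - 0 = 28.
Step 4: No ties, so the exact null distribution of U (based on enumerating the C(11,7) = 330 equally likely rank assignments) gives the two-sided p-value.
Step 5: p-value = 0.006061; compare to alpha = 0.1. reject H0.

U_X = 0, p = 0.006061, reject H0 at alpha = 0.1.


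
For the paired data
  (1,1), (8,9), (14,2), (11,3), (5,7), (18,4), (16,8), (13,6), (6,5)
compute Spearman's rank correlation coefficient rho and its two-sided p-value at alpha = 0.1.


Step 1: Rank x and y separately (midranks; no ties here).
rank(x): 1->1, 8->4, 14->7, 11->5, 5->2, 18->9, 16->8, 13->6, 6->3
rank(y): 1->1, 9->9, 2->2, 3->3, 7->7, 4->4, 8->8, 6->6, 5->5
Step 2: d_i = R_x(i) - R_y(i); compute d_i^2.
  (1-1)^2=0, (4-9)^2=25, (7-2)^2=25, (5-3)^2=4, (2-7)^2=25, (9-4)^2=25, (8-8)^2=0, (6-6)^2=0, (3-5)^2=4
sum(d^2) = 108.
Step 3: rho = 1 - 6*108 / (9*(9^2 - 1)) = 1 - 648/720 = 0.100000.
Step 4: Under H0, t = rho * sqrt((n-2)/(1-rho^2)) = 0.2659 ~ t(7).
Step 5: Two-sided p-value from the t-distribution with 7 df = 0.797972.
Step 6: alpha = 0.1. fail to reject H0.

rho = 0.1000, p = 0.797972, fail to reject H0 at alpha = 0.1.


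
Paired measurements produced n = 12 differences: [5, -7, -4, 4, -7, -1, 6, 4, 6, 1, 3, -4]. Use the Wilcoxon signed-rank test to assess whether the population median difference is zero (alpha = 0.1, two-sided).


Step 1: Drop any zero differences (none here) and take |d_i|.
|d| = [5, 7, 4, 4, 7, 1, 6, 4, 6, 1, 3, 4]
Step 2: Midrank |d_i| (ties get averaged ranks).
ranks: |5|->8, |7|->11.5, |4|->5.5, |4|->5.5, |7|->11.5, |1|->1.5, |6|->9.5, |4|->5.5, |6|->9.5, |1|->1.5, |3|->3, |4|->5.5
Step 3: Attach original signs; sum ranks with positive sign and with negative sign.
W+ = 8 + 5.5 + 9.5 + 5.5 + 9.5 + 1.5 + 3 = 42.5
W- = 11.5 + 5.5 + 11.5 + 1.5 + 5.5 = 35.5
(Check: W+ + W- = 78 should equal n(n+1)/2 = 78.)
Step 4: Test statistic W = min(W+, W-) = 35.5.
Step 5: Ties in |d|, so use the tie-corrected normal approximation.
        E[W] = n(n+1)/4 = 12*13/4 = 39.
        Tie groups: |d|=1 (t=2), |d|=4 (t=4), |d|=6 (t=2), |d|=7 (t=2); sum(t^3 - t) = 78.
        Var[W] = n(n+1)(2n+1)/24 - sum(t^3-t)/48 = 3900/24 - 78/48 = 160.875.
        z = (W - E[W]) / sqrt(Var[W]) = (35.5 - 39) / 12.6837 = -0.2759.
        Two-sided p = 2*Phi(z) = 0.782590.
Step 6: alpha = 0.1. fail to reject H0.

W+ = 42.5, W- = 35.5, W = min = 35.5, p = 0.782590, fail to reject H0.


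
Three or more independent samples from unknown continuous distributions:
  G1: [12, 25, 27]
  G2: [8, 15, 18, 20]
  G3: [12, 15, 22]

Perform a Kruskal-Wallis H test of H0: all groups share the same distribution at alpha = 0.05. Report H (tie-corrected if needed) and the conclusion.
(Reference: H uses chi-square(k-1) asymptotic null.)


Step 1: Combine all N = 10 observations and assign midranks.
sorted (value, group, rank): (8,G2,1), (12,G1,2.5), (12,G3,2.5), (15,G2,4.5), (15,G3,4.5), (18,G2,6), (20,G2,7), (22,G3,8), (25,G1,9), (27,G1,10)
Step 2: Sum ranks within each group.
R_1 = 21.5 (n_1 = 3)
R_2 = 18.5 (n_2 = 4)
R_3 = 15 (n_3 = 3)
Step 3: H = 12/(N(N+1)) * sum(R_i^2/n_i) - 3(N+1)
     = 12/(10*11) * (21.5^2/3 + 18.5^2/4 + 15^2/3) - 3*11
     = 0.109091 * 314.646 - 33
     = 1.325000.
Step 4: Ties present; correction factor C = 1 - 12/(10^3 - 10) = 0.987879. Corrected H = 1.325000 / 0.987879 = 1.341258.
Step 5: Under H0, H ~ chi^2(2); p-value = 0.511387.
Step 6: alpha = 0.05. fail to reject H0.

H = 1.3413, df = 2, p = 0.511387, fail to reject H0.


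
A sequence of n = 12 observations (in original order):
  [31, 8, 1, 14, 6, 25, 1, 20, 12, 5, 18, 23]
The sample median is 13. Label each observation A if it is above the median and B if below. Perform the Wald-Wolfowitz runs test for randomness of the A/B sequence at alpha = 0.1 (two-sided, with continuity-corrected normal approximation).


Step 1: Compute median = 13; label A = above, B = below.
Labels in order: ABBABABABBAA  (n_A = 6, n_B = 6)
Step 2: Count runs R = 9.
Step 3: Under H0 (random ordering), E[R] = 2*n_A*n_B/(n_A+n_B) + 1 = 2*6*6/12 + 1 = 7.0000.
        Var[R] = 2*n_A*n_B*(2*n_A*n_B - n_A - n_B) / ((n_A+n_B)^2 * (n_A+n_B-1)) = 4320/1584 = 2.7273.
        SD[R] = 1.6514.
Step 4: Continuity-corrected z = (R - 0.5 - E[R]) / SD[R] = (9 - 0.5 - 7.0000) / 1.6514 = 0.9083.
Step 5: Two-sided p-value via normal approximation = 2*(1 - Phi(|z|)) = 0.363722.
Step 6: alpha = 0.1. fail to reject H0.

R = 9, z = 0.9083, p = 0.363722, fail to reject H0.


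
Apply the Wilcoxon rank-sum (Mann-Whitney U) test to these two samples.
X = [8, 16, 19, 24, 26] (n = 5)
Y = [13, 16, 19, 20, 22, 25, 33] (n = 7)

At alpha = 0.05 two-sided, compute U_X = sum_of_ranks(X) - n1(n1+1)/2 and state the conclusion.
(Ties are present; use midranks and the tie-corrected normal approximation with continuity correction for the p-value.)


Step 1: Combine and sort all 12 observations; assign midranks.
sorted (value, group): (8,X), (13,Y), (16,X), (16,Y), (19,X), (19,Y), (20,Y), (22,Y), (24,X), (25,Y), (26,X), (33,Y)
ranks: 8->1, 13->2, 16->3.5, 16->3.5, 19->5.5, 19->5.5, 20->7, 22->8, 24->9, 25->10, 26->11, 33->12
Step 2: Rank sum for X: R1 = 1 + 3.5 + 5.5 + 9 + 11 = 30.
Step 3: U_X = R1 - n1(n1+1)/2 = 30 - 5*6/2 = 30 - 15 = 15.
       U_Y = n1*n2 - U_X = 35 - 15 = 20.
Step 4: Ties are present, so use the tie-corrected normal approximation (with continuity correction) for the p-value.
Step 5: p-value = 0.744469; compare to alpha = 0.05. fail to reject H0.

U_X = 15, p = 0.744469, fail to reject H0 at alpha = 0.05.


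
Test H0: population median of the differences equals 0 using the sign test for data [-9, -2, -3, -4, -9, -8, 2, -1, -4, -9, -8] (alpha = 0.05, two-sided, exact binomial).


Step 1: Discard zero differences. Original n = 11; n_eff = number of nonzero differences = 11.
Nonzero differences (with sign): -9, -2, -3, -4, -9, -8, +2, -1, -4, -9, -8
Step 2: Count signs: positive = 1, negative = 10.
Step 3: Under H0: P(positive) = 0.5, so the number of positives S ~ Bin(11, 0.5).
Step 4: Two-sided exact p-value = sum of Bin(11,0.5) probabilities at or below the observed probability = 0.011719.
Step 5: alpha = 0.05. reject H0.

n_eff = 11, pos = 1, neg = 10, p = 0.011719, reject H0.


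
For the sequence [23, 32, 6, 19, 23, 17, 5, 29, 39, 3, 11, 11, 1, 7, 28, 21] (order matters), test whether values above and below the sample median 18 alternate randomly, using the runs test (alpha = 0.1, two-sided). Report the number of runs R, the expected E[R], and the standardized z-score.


Step 1: Compute median = 18; label A = above, B = below.
Labels in order: AABAABBAABBBBBAA  (n_A = 8, n_B = 8)
Step 2: Count runs R = 7.
Step 3: Under H0 (random ordering), E[R] = 2*n_A*n_B/(n_A+n_B) + 1 = 2*8*8/16 + 1 = 9.0000.
        Var[R] = 2*n_A*n_B*(2*n_A*n_B - n_A - n_B) / ((n_A+n_B)^2 * (n_A+n_B-1)) = 14336/3840 = 3.7333.
        SD[R] = 1.9322.
Step 4: Continuity-corrected z = (R + 0.5 - E[R]) / SD[R] = (7 + 0.5 - 9.0000) / 1.9322 = -0.7763.
Step 5: Two-sided p-value via normal approximation = 2*(1 - Phi(|z|)) = 0.437558.
Step 6: alpha = 0.1. fail to reject H0.

R = 7, z = -0.7763, p = 0.437558, fail to reject H0.


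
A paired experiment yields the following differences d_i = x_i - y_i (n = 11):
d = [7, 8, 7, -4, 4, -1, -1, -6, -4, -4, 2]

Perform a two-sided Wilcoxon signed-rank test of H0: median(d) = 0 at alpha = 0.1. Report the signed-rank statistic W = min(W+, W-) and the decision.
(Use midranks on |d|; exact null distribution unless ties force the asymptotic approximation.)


Step 1: Drop any zero differences (none here) and take |d_i|.
|d| = [7, 8, 7, 4, 4, 1, 1, 6, 4, 4, 2]
Step 2: Midrank |d_i| (ties get averaged ranks).
ranks: |7|->9.5, |8|->11, |7|->9.5, |4|->5.5, |4|->5.5, |1|->1.5, |1|->1.5, |6|->8, |4|->5.5, |4|->5.5, |2|->3
Step 3: Attach original signs; sum ranks with positive sign and with negative sign.
W+ = 9.5 + 11 + 9.5 + 5.5 + 3 = 38.5
W- = 5.5 + 1.5 + 1.5 + 8 + 5.5 + 5.5 = 27.5
(Check: W+ + W- = 66 should equal n(n+1)/2 = 66.)
Step 4: Test statistic W = min(W+, W-) = 27.5.
Step 5: Ties in |d|, so use the tie-corrected normal approximation.
        E[W] = n(n+1)/4 = 11*12/4 = 33.
        Tie groups: |d|=1 (t=2), |d|=4 (t=4), |d|=7 (t=2); sum(t^3 - t) = 72.
        Var[W] = n(n+1)(2n+1)/24 - sum(t^3-t)/48 = 3036/24 - 72/48 = 125.
        z = (W - E[W]) / sqrt(Var[W]) = (27.5 - 33) / 11.1803 = -0.4919.
        Two-sided p = 2*Phi(z) = 0.622765.
Step 6: alpha = 0.1. fail to reject H0.

W+ = 38.5, W- = 27.5, W = min = 27.5, p = 0.622765, fail to reject H0.


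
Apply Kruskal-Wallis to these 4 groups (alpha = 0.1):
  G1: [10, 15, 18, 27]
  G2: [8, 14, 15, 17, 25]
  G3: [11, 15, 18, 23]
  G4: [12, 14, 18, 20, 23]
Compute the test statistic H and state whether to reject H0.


Step 1: Combine all N = 18 observations and assign midranks.
sorted (value, group, rank): (8,G2,1), (10,G1,2), (11,G3,3), (12,G4,4), (14,G2,5.5), (14,G4,5.5), (15,G1,8), (15,G2,8), (15,G3,8), (17,G2,10), (18,G1,12), (18,G3,12), (18,G4,12), (20,G4,14), (23,G3,15.5), (23,G4,15.5), (25,G2,17), (27,G1,18)
Step 2: Sum ranks within each group.
R_1 = 40 (n_1 = 4)
R_2 = 41.5 (n_2 = 5)
R_3 = 38.5 (n_3 = 4)
R_4 = 51 (n_4 = 5)
Step 3: H = 12/(N(N+1)) * sum(R_i^2/n_i) - 3(N+1)
     = 12/(18*19) * (40^2/4 + 41.5^2/5 + 38.5^2/4 + 51^2/5) - 3*19
     = 0.035088 * 1635.21 - 57
     = 0.375877.
Step 4: Ties present; correction factor C = 1 - 60/(18^3 - 18) = 0.989680. Corrected H = 0.375877 / 0.989680 = 0.379797.
Step 5: Under H0, H ~ chi^2(3); p-value = 0.944384.
Step 6: alpha = 0.1. fail to reject H0.

H = 0.3798, df = 3, p = 0.944384, fail to reject H0.
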